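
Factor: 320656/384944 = 409^1 * 491^( - 1 ) = 409/491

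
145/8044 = 145/8044 = 0.02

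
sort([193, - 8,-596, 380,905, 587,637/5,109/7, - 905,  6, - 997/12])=[ - 905, - 596 , - 997/12, - 8 , 6,  109/7, 637/5,193, 380,587,905]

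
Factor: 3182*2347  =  7468154 = 2^1*37^1*43^1* 2347^1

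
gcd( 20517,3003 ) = 21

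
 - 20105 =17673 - 37778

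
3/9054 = 1/3018 = 0.00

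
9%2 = 1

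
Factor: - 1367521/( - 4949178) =2^(-1 )*3^(-1 )*13^( - 1)*107^( - 1)*593^( - 1) * 1367521^1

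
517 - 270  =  247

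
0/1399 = 0= 0.00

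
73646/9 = 73646/9 = 8182.89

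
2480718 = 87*28514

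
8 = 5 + 3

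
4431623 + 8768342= 13199965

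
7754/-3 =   -  2585+1/3  =  - 2584.67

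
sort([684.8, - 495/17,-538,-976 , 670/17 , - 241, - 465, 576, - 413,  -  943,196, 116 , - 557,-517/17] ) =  [-976,  -  943, -557, - 538,  -  465  , - 413 ,-241, - 517/17, - 495/17,670/17 , 116,196,576,684.8]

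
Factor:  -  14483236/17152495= -2^2*5^( - 1)*331^1*10939^1*3430499^(-1 )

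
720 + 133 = 853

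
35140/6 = 5856 + 2/3 = 5856.67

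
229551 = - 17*( - 13503)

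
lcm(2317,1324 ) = 9268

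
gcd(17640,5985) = 315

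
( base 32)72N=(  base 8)16127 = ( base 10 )7255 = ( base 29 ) 8I5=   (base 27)9PJ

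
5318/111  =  5318/111 = 47.91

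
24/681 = 8/227 =0.04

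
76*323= 24548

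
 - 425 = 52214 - 52639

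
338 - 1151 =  - 813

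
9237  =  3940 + 5297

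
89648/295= 89648/295 = 303.89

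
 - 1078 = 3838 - 4916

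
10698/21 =3566/7=509.43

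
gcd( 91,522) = 1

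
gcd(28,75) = 1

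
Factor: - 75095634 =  - 2^1 * 3^1*2777^1*4507^1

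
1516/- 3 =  -506 + 2/3 = -505.33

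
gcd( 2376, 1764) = 36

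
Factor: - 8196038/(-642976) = 2^(-4)*29^1 * 71^( - 1)*283^(  -  1)*141311^1 = 4098019/321488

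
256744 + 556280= 813024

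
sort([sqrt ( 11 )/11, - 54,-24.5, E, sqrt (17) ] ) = [ - 54,-24.5,sqrt( 11 )/11,  E,sqrt ( 17)]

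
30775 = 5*6155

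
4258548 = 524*8127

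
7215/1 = 7215 = 7215.00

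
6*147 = 882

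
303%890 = 303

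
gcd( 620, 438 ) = 2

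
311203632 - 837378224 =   -  526174592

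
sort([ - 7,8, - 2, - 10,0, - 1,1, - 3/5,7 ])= [  -  10, - 7 , - 2, - 1, - 3/5,0, 1,7, 8]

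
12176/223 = 54 + 134/223 = 54.60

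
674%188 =110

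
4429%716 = 133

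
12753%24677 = 12753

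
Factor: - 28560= - 2^4*3^1 * 5^1*  7^1 * 17^1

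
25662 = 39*658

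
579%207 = 165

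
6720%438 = 150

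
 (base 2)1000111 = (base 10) 71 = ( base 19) 3E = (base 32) 27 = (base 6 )155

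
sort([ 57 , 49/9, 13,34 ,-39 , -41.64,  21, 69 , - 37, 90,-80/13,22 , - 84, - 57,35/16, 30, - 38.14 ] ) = [ - 84, - 57, - 41.64,-39 , -38.14,-37 , - 80/13, 35/16, 49/9, 13,21,22, 30, 34, 57,69,90 ] 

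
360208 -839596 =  - 479388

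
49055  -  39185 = 9870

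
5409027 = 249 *21723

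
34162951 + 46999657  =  81162608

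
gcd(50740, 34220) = 1180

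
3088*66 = 203808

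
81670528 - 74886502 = 6784026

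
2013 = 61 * 33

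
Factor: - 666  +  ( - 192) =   -  2^1*3^1*11^1*13^1 = -858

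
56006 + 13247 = 69253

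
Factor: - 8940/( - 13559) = 2^2*3^1*5^1 * 7^( - 1 )*13^ ( - 1)  =  60/91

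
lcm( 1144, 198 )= 10296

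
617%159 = 140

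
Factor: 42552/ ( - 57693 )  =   - 2^3*3^2*197^1*19231^( - 1 ) = - 14184/19231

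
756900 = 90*8410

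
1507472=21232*71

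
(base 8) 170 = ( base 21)5F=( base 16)78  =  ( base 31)3r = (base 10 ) 120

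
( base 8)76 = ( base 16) 3e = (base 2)111110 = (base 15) 42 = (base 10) 62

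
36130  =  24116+12014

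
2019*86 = 173634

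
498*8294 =4130412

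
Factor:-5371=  -41^1* 131^1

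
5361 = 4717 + 644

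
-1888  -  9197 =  - 11085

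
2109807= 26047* 81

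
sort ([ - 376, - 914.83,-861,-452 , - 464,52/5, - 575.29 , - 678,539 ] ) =[-914.83 , - 861, - 678 , -575.29,  -  464,-452, - 376,52/5, 539 ] 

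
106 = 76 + 30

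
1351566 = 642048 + 709518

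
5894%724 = 102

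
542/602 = 271/301 = 0.90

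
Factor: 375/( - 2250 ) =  - 2^( - 1)*3^( - 1) = -1/6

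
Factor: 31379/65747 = 11^( - 1) * 43^( -1 )* 139^ (- 1 )*31379^1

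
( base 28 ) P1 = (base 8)1275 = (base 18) 22H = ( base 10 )701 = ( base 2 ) 1010111101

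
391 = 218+173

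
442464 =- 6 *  (-73744 )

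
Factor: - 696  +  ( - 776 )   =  -1472 = - 2^6*23^1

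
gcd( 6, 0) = 6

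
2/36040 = 1/18020  =  0.00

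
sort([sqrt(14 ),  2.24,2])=[2, 2.24, sqrt( 14)]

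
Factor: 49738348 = 2^2*11^1*1130417^1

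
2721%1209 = 303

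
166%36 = 22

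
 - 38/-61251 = 38/61251 = 0.00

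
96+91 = 187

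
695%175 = 170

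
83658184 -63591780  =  20066404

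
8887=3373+5514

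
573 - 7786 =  - 7213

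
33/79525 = 33/79525 =0.00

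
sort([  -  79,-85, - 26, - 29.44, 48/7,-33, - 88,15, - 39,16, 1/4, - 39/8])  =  [ - 88 ,  -  85, - 79, - 39, - 33, -29.44, - 26, - 39/8,1/4,48/7,15,16 ]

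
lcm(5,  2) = 10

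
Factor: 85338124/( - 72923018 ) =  - 42669062/36461509= - 2^1 * 7^( - 1)*23^( - 1)*53^( - 1 ) * 757^1 * 4273^( - 1)*28183^1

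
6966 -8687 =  - 1721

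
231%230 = 1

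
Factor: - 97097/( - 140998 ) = 2^( - 1)*7^1*17^(  -  1 )*29^( -1 ) * 97^1 = 679/986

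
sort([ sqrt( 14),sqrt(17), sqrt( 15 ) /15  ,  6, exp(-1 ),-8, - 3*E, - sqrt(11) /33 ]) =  [ - 3*E, - 8,-sqrt( 11)/33, sqrt (15 )/15, exp ( - 1), sqrt(14), sqrt( 17),6 ] 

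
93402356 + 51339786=144742142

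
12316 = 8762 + 3554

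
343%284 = 59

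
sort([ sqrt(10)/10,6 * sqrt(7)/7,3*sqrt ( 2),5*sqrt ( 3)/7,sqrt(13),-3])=[-3,sqrt(10)/10,  5*sqrt(3)/7, 6*sqrt(7) /7,sqrt( 13),3 * sqrt(2 )]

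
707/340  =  2 + 27/340 = 2.08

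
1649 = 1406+243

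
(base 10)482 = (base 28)H6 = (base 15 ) 222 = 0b111100010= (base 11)3a9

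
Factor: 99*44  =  2^2*3^2 * 11^2 =4356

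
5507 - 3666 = 1841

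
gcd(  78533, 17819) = 1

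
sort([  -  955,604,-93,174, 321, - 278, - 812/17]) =[ - 955, - 278,-93, - 812/17,174,321,604] 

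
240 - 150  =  90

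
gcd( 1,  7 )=1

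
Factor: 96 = 2^5*3^1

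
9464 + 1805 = 11269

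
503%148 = 59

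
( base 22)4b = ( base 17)5e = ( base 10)99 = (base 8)143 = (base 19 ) 54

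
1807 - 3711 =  - 1904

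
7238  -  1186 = 6052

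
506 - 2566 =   -  2060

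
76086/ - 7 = - 10870 + 4/7 = - 10869.43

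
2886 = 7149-4263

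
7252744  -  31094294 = -23841550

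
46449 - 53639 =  - 7190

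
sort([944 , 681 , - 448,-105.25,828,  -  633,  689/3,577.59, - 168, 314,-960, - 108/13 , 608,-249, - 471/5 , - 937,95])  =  [-960,-937, - 633, -448, - 249, - 168, - 105.25, - 471/5, - 108/13,95,689/3,314,577.59, 608,681,828, 944 ]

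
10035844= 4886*2054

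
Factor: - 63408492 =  - 2^2*3^2*7^1*251621^1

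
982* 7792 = 7651744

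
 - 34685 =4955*( - 7)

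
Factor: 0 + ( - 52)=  - 2^2*13^1 = - 52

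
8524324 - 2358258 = 6166066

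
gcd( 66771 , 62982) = 9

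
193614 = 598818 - 405204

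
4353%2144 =65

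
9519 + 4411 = 13930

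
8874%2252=2118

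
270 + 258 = 528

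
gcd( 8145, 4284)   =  9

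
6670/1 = 6670 = 6670.00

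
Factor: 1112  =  2^3*139^1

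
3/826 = 3/826 = 0.00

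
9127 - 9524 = - 397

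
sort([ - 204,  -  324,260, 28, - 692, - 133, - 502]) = [  -  692, - 502, -324,-204, - 133,28,260 ]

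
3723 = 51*73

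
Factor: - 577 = -577^1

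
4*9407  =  37628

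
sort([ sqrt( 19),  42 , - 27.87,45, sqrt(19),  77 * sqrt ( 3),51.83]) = [-27.87, sqrt( 19 ),sqrt( 19),  42, 45,51.83, 77*sqrt( 3 ) ]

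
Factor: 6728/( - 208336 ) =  - 2^( - 1 )*29^1*449^ ( - 1) = - 29/898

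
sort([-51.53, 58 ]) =[ - 51.53, 58]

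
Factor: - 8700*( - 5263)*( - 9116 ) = -2^4*3^1*5^2* 19^1*29^1 * 43^1*53^1*277^1 = - 417404319600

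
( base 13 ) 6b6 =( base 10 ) 1163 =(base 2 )10010001011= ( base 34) 107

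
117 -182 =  - 65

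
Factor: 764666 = 2^1*7^1*193^1  *  283^1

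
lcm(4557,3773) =350889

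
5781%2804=173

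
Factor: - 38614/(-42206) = 43^1 * 47^(-1)=43/47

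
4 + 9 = 13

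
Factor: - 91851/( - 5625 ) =3^( - 1 )*5^( - 4 )*17^1*1801^1 = 30617/1875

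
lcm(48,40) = 240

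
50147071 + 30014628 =80161699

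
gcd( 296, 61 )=1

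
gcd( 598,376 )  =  2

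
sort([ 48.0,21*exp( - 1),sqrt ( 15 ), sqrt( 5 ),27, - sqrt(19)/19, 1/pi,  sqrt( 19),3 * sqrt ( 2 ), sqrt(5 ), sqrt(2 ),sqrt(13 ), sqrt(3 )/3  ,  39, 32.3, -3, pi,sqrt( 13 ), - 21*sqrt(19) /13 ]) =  [ - 21*sqrt( 19 ) /13, - 3, - sqrt(19 ) /19, 1/pi, sqrt(3 )/3, sqrt( 2 ),  sqrt(5),  sqrt(5 ), pi, sqrt(13), sqrt(13),sqrt(15 ), 3*sqrt(2 ), sqrt (19 ), 21 *exp( - 1 ), 27, 32.3,  39,48.0] 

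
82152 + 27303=109455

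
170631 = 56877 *3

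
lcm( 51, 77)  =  3927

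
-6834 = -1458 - 5376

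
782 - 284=498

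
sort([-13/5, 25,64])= [-13/5,25,64]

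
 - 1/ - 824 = 1/824 = 0.00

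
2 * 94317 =188634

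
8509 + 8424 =16933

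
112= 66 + 46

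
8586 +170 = 8756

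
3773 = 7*539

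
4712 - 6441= - 1729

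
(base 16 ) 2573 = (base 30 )AJH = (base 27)d42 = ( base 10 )9587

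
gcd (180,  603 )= 9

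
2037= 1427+610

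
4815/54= 535/6 = 89.17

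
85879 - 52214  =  33665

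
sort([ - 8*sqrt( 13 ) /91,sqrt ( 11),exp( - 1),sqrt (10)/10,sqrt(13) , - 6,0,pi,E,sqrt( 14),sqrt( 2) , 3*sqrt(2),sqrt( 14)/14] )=[ - 6,  -  8*sqrt ( 13) /91,  0,sqrt( 14)/14, sqrt( 10)/10,exp( - 1),sqrt( 2),E, pi, sqrt(11),sqrt( 13),sqrt( 14), 3*sqrt (2 )]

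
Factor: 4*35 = 2^2*5^1*7^1  =  140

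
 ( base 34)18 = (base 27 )1f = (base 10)42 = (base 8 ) 52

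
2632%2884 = 2632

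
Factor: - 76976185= - 5^1*11^1*13^1*199^1*541^1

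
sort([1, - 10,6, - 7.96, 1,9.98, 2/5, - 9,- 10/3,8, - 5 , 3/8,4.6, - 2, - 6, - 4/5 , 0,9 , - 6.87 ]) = [ - 10, - 9, - 7.96,-6.87,-6, - 5, - 10/3, - 2, - 4/5,0,  3/8, 2/5, 1, 1,  4.6, 6,8,9, 9.98] 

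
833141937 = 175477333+657664604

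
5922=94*63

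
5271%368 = 119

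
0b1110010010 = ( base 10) 914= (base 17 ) 32d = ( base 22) 1JC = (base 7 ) 2444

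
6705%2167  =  204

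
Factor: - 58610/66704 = - 2^(-3 )*5^1*11^( - 1 )*379^ ( - 1)*5861^1 = -29305/33352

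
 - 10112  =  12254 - 22366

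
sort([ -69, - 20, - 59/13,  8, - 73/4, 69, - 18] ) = [- 69,  -  20, - 73/4,- 18,-59/13,8,69] 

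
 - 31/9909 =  - 31/9909 = - 0.00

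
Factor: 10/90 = 1/9 = 3^(-2) 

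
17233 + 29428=46661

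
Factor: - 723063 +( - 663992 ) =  - 1387055 = - 5^1*277411^1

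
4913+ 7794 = 12707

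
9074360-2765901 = 6308459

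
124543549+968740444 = 1093283993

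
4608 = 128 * 36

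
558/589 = 18/19  =  0.95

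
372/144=2+7/12=2.58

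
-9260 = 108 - 9368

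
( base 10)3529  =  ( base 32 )3e9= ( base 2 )110111001001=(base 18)AG1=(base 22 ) 769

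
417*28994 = 12090498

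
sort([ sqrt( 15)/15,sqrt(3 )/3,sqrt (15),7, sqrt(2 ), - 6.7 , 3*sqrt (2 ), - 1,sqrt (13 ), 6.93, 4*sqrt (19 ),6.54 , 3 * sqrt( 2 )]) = [ - 6.7, - 1 , sqrt ( 15)/15,sqrt(3 )/3,sqrt(2),sqrt(13 ), sqrt( 15),3 * sqrt( 2),3*sqrt(2),6.54 , 6.93,7, 4*sqrt (19) ] 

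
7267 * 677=4919759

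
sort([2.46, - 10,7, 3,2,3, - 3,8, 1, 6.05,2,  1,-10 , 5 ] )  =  [ - 10, - 10, - 3, 1,1,2, 2,2.46,3,3, 5, 6.05,7,8 ]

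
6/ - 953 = - 1 + 947/953 = - 0.01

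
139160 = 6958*20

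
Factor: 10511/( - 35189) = -23/77 = - 7^ (-1)*11^ ( - 1)*23^1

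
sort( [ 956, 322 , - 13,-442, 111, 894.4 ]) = [ - 442,-13,111,322, 894.4, 956]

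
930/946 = 465/473 = 0.98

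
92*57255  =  5267460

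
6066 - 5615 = 451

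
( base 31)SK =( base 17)314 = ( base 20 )248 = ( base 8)1570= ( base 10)888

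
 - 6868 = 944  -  7812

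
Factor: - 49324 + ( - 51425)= - 3^1*11^1*43^1 * 71^1=- 100749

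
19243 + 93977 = 113220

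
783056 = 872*898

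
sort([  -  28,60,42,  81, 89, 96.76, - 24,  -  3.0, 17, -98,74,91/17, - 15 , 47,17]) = [ - 98,- 28, - 24, - 15, -3.0,91/17, 17,  17, 42, 47 , 60,74,  81,  89 , 96.76]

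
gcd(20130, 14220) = 30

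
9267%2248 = 275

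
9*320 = 2880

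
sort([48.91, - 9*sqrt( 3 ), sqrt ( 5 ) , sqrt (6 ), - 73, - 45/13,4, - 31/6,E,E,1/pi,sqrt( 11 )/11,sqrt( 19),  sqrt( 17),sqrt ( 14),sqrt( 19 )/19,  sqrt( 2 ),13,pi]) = [ - 73, - 9*sqrt( 3 ), - 31/6,-45/13,sqrt(19)/19,sqrt(11) /11, 1/pi,sqrt( 2 ),sqrt( 5 ),sqrt( 6),E,E , pi,sqrt (14), 4,sqrt(17 ),sqrt( 19 ),  13,48.91]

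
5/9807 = 5/9807 = 0.00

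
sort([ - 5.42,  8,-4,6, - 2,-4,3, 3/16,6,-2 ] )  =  [ - 5.42, - 4, - 4,-2,-2,  3/16,3,6,6,8]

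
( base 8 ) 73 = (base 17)38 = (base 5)214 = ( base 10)59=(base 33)1q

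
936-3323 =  - 2387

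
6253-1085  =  5168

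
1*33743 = 33743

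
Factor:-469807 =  -13^1 * 71^1*509^1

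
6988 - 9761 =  - 2773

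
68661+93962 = 162623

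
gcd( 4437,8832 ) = 3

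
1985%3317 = 1985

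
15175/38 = 15175/38= 399.34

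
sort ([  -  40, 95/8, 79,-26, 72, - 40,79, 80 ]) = [ - 40,  -  40, -26,95/8, 72,79,  79, 80]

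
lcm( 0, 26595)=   0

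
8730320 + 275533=9005853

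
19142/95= 201 + 47/95 = 201.49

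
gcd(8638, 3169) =1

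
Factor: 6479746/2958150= 3^( - 1)*5^( - 2) * 7^1*37^( - 1)*41^( - 1)*35603^1 = 249221/113775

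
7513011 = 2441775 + 5071236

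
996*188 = 187248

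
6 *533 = 3198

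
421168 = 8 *52646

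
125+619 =744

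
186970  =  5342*35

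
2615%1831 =784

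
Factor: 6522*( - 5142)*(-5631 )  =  188841914244= 2^2*3^3*857^1 * 1087^1*1877^1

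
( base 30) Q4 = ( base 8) 1420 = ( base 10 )784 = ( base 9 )1061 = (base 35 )ME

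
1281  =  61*21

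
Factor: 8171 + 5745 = 13916 = 2^2*7^2*71^1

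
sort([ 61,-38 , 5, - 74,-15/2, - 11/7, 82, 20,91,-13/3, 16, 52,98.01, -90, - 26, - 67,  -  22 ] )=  [ - 90, - 74, - 67, - 38,  -  26, - 22,-15/2,  -  13/3,-11/7, 5,  16 , 20, 52, 61, 82 , 91 , 98.01] 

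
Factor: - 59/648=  - 2^ (  -  3 )* 3^( - 4 )*59^1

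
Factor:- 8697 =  - 3^1*13^1*223^1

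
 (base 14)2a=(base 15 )28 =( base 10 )38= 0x26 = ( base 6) 102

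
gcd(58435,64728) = 899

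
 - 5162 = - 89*58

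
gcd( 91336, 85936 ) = 8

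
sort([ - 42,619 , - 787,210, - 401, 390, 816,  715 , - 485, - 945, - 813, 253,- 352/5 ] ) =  [ - 945, - 813, - 787, - 485, - 401, - 352/5, - 42,210,253  ,  390,619, 715,  816 ]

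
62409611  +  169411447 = 231821058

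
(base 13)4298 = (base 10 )9251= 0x2423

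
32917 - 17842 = 15075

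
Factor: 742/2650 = 5^( - 2)*7^1 = 7/25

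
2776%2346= 430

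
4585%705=355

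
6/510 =1/85 = 0.01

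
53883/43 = 1253 + 4/43=1253.09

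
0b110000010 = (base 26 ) em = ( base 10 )386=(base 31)CE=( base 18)138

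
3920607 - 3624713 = 295894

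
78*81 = 6318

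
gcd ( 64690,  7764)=2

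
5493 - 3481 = 2012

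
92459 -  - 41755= 134214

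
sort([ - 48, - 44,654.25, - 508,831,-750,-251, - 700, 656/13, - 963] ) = [ - 963, - 750, - 700, - 508, - 251, - 48, - 44, 656/13,654.25, 831 ]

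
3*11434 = 34302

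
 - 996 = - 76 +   -  920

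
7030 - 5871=1159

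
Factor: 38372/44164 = 53/61 = 53^1 * 61^(-1 ) 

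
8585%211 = 145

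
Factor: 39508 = 2^2*7^1*17^1*83^1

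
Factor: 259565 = 5^1*51913^1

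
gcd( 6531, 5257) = 7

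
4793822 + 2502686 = 7296508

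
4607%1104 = 191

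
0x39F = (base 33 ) s3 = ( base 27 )179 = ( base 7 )2463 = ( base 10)927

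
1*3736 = 3736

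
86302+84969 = 171271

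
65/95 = 13/19 = 0.68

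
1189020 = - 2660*(- 447 ) 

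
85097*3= 255291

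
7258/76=95 + 1/2 =95.50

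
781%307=167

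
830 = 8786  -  7956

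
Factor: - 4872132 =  - 2^2*3^2 * 17^1*19^1*419^1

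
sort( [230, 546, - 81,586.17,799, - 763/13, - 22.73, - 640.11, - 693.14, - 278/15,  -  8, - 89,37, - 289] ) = [ - 693.14, - 640.11, - 289, -89, - 81,-763/13,  -  22.73, - 278/15,-8, 37, 230, 546, 586.17,799 ] 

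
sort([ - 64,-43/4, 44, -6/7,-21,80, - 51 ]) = [ - 64,-51,-21, - 43/4, - 6/7,44,80 ] 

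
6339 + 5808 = 12147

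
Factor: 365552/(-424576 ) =- 2^(-3) *11^1*67^1*107^(- 1) = - 737/856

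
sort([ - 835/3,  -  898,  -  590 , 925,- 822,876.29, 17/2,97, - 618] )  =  [ - 898,- 822, - 618, - 590,  -  835/3 , 17/2, 97, 876.29,925 ]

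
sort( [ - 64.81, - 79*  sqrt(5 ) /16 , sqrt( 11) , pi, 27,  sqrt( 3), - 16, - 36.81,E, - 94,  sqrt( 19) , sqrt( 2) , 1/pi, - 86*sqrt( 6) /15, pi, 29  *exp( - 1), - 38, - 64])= [-94, - 64.81, - 64, - 38, - 36.81, - 16, -86*sqrt( 6) /15, - 79*sqrt( 5 ) /16,1/pi,  sqrt( 2), sqrt( 3 ),E,pi, pi,sqrt( 11),sqrt(19), 29 * exp ( - 1),  27] 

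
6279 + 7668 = 13947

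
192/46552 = 24/5819 = 0.00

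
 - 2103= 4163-6266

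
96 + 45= 141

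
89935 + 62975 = 152910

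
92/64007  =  92/64007 = 0.00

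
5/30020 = 1/6004 = 0.00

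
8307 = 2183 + 6124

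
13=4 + 9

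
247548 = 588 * 421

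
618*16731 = 10339758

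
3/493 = 3/493=0.01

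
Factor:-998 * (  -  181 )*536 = 96821968 = 2^4 * 67^1*181^1 * 499^1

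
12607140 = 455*27708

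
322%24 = 10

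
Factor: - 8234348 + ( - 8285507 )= - 16519855 = - 5^1*11^1 * 67^1*4483^1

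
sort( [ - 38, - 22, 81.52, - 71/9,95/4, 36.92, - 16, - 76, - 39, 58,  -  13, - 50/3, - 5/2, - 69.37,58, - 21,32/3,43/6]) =[ - 76, - 69.37, - 39, - 38,- 22, - 21, - 50/3, - 16, - 13, -71/9, - 5/2, 43/6 , 32/3, 95/4,36.92,58,58,81.52] 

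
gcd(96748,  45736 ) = 4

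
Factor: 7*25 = 175 = 5^2*7^1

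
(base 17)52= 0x57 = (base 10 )87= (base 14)63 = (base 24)3F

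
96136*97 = 9325192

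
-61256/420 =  - 146 + 16/105 = - 145.85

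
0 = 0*15760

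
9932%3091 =659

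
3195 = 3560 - 365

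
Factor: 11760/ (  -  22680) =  - 14/27 = - 2^1*3^( - 3)*7^1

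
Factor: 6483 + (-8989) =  - 2506 = - 2^1*7^1* 179^1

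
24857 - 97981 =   -  73124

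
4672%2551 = 2121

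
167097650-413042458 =-245944808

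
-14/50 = - 7/25 = -  0.28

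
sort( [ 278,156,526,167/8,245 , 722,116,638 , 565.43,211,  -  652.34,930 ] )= [- 652.34,167/8, 116,156 , 211,245,278,526, 565.43,638, 722, 930 ]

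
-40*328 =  - 13120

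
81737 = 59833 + 21904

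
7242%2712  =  1818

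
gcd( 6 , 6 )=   6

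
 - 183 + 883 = 700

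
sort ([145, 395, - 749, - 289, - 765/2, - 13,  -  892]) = [ - 892,-749,-765/2,  -  289,-13, 145, 395] 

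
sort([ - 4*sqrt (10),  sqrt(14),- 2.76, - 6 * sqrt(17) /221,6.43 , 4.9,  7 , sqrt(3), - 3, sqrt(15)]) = [ - 4*sqrt( 10),-3,  -  2.76,-6* sqrt(17)/221 , sqrt( 3),sqrt( 14), sqrt( 15), 4.9 , 6.43, 7] 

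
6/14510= 3/7255 = 0.00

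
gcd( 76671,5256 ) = 9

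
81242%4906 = 2746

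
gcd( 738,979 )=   1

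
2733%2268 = 465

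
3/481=3/481=0.01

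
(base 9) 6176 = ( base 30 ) 50O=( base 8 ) 10654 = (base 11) 3443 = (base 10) 4524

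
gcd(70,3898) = 2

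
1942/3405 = 1942/3405 = 0.57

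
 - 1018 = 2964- 3982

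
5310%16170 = 5310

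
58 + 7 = 65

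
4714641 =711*6631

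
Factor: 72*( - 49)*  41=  -2^3*3^2*7^2*41^1   =  - 144648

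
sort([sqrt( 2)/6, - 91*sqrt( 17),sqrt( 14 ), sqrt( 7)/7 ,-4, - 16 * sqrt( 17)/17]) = [  -  91 * sqrt(17),-4, - 16*sqrt ( 17) /17, sqrt (2)/6,sqrt( 7)/7,sqrt(14)] 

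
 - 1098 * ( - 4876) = 5353848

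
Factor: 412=2^2*103^1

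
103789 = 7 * 14827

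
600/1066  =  300/533 = 0.56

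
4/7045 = 4/7045 = 0.00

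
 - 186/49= - 186/49 = - 3.80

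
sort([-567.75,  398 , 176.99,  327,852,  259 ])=[ - 567.75,176.99,259, 327 , 398, 852]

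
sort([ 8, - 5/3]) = [ - 5/3, 8] 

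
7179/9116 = 7179/9116 = 0.79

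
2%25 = 2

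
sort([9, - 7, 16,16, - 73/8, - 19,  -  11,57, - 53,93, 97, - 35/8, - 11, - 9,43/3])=[-53, - 19,-11, - 11, - 73/8,  -  9,-7,-35/8,9,43/3, 16,16, 57,93,97]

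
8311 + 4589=12900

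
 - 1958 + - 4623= - 6581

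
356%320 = 36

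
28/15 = 1 + 13/15=   1.87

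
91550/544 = 45775/272 = 168.29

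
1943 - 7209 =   -  5266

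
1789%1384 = 405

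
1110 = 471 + 639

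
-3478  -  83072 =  - 86550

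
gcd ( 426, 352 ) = 2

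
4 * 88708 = 354832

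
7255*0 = 0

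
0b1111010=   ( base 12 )A2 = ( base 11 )101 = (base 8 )172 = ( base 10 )122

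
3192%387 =96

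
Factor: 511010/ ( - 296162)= - 5^1*137^1*397^ (  -  1 )= - 685/397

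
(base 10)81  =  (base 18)49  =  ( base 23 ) 3c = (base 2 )1010001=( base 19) 45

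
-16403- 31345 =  - 47748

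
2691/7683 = 69/197 = 0.35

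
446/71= 446/71 = 6.28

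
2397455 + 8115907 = 10513362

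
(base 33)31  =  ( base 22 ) 4c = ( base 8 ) 144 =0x64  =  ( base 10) 100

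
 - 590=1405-1995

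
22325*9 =200925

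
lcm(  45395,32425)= 226975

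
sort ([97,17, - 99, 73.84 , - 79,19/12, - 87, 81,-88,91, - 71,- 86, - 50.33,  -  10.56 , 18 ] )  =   [-99, - 88, - 87, - 86, - 79, - 71, - 50.33, - 10.56,19/12,17 , 18,73.84,81,91,97 ]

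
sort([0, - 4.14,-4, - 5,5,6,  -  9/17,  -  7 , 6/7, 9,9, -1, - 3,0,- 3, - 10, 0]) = [  -  10, - 7, - 5, - 4.14,  -  4,  -  3, - 3, - 1,-9/17,0 , 0,0,6/7, 5,6 , 9 , 9] 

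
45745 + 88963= 134708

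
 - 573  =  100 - 673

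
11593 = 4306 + 7287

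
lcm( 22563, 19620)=451260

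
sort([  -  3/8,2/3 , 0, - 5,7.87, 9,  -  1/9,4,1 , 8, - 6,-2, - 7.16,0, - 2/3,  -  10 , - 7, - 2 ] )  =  [ - 10,  -  7.16 ,-7, - 6,  -  5, - 2, - 2, - 2/3 ,  -  3/8,  -  1/9, 0,0,2/3,1, 4,7.87, 8,9]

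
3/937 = 3/937 = 0.00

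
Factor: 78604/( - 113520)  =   - 2^(-2 )*3^(  -  1)*5^( - 1) *11^( - 1 ) * 457^1 = - 457/660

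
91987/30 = 3066 + 7/30 = 3066.23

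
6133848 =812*7554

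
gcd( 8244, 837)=9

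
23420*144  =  3372480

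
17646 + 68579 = 86225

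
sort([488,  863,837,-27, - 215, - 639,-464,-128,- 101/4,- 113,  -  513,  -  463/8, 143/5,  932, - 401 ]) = [ - 639, - 513, - 464, - 401, - 215,-128,-113,  -  463/8,- 27,-101/4,143/5,488,  837,863, 932 ] 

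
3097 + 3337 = 6434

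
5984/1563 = 5984/1563 = 3.83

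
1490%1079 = 411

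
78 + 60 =138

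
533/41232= 533/41232 = 0.01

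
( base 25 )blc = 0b1110011110100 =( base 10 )7412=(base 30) 872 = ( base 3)101011112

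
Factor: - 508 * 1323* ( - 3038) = 2041791192 = 2^3*3^3 * 7^4*31^1 * 127^1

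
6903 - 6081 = 822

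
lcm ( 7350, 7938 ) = 198450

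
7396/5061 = 7396/5061 = 1.46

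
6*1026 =6156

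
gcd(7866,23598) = 7866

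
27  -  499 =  - 472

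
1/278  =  1/278 = 0.00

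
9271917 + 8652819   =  17924736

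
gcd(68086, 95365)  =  1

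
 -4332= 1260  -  5592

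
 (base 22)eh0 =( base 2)1101111101110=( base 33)6IM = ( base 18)1414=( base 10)7150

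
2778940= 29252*95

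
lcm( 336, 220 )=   18480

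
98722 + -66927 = 31795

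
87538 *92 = 8053496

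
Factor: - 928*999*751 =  - 696231072= - 2^5 * 3^3*29^1*37^1*751^1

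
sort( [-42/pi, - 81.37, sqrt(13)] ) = [ - 81.37,- 42/pi,sqrt( 13)]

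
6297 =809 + 5488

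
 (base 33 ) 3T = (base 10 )128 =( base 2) 10000000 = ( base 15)88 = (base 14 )92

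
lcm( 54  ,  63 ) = 378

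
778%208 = 154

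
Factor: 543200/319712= 175/103 = 5^2 *7^1*103^(- 1)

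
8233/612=8233/612=13.45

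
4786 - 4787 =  - 1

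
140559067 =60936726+79622341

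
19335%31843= 19335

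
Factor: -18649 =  -17^1*1097^1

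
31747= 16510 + 15237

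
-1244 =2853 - 4097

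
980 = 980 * 1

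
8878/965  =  9+1/5 = 9.20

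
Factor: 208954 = 2^1*191^1*547^1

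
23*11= 253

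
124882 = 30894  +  93988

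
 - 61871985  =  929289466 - 991161451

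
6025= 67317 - 61292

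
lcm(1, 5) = 5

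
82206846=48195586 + 34011260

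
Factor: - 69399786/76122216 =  - 11566631/12687036 = - 2^(-2)*3^ (-1)*23^1*29^( - 1)*73^1*83^2*36457^( - 1)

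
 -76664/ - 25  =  3066 + 14/25 = 3066.56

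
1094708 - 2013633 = - 918925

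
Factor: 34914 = 2^1*3^1*11^1*23^2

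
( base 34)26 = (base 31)2C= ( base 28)2i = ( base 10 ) 74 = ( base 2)1001010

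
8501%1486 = 1071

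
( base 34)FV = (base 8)1035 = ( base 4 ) 20131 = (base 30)I1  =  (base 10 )541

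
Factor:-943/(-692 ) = 2^( - 2)*23^1* 41^1 * 173^( - 1) 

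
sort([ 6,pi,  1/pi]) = [ 1/pi , pi,6]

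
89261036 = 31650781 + 57610255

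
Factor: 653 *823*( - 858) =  - 2^1*3^1*11^1*13^1*653^1*823^1 = - 461105502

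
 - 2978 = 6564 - 9542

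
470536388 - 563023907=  - 92487519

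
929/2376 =929/2376 = 0.39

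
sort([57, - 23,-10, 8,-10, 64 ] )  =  [ - 23, - 10 , - 10,  8, 57, 64] 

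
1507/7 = 1507/7 = 215.29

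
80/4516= 20/1129 = 0.02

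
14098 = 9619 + 4479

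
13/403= 1/31 = 0.03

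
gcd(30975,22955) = 5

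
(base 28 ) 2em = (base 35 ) 1lm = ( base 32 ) 1tu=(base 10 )1982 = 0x7BE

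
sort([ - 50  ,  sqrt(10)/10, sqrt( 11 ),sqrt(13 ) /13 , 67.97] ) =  [ - 50,sqrt(13 )/13,sqrt(10)/10,sqrt (11 ), 67.97]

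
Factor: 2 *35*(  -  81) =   -  5670 = - 2^1*3^4* 5^1 * 7^1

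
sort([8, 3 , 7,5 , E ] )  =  [ E, 3,5,7,8]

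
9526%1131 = 478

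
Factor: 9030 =2^1 *3^1*5^1*7^1*43^1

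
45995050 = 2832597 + 43162453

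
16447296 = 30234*544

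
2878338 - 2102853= 775485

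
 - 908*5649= - 5129292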